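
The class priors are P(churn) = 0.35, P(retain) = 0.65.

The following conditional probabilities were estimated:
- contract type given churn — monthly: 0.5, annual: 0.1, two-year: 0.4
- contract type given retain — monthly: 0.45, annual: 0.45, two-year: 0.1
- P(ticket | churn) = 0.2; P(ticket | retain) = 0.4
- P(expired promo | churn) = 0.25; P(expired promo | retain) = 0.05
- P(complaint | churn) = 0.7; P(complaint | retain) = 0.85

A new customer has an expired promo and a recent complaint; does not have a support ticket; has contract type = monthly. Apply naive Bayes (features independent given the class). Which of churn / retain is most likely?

churn

churn: 0.35 × 0.5 × (1−0.2) × 0.25 × 0.7 = 0.0245
retain: 0.65 × 0.45 × (1−0.4) × 0.05 × 0.85 = 0.00745875
Highest score → churn.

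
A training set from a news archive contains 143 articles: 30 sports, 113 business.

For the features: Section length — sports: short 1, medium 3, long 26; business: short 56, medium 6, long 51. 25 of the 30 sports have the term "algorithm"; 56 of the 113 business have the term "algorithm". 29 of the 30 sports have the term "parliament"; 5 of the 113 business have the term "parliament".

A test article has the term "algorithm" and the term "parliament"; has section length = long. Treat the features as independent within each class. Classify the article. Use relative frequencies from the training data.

sports: (30/143) × (26/30) × (25/30) × (29/30) ≈ 0.146465
business: (113/143) × (51/113) × (56/113) × (5/113) ≈ 0.00782051
Highest score → sports.

sports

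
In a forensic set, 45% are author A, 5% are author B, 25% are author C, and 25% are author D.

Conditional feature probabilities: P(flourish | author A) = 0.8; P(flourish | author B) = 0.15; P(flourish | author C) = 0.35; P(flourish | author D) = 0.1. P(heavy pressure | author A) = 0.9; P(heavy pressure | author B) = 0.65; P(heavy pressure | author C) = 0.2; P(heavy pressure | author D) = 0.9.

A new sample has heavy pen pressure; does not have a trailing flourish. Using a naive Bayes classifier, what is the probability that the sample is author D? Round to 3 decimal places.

0.589

author A: 0.45 × (1−0.8) × 0.9 = 0.081
author B: 0.05 × (1−0.15) × 0.65 = 0.027625
author C: 0.25 × (1−0.35) × 0.2 = 0.0325
author D: 0.25 × (1−0.1) × 0.9 = 0.2025
P(author D | x) = 0.2025 / 0.343625 ≈ 0.589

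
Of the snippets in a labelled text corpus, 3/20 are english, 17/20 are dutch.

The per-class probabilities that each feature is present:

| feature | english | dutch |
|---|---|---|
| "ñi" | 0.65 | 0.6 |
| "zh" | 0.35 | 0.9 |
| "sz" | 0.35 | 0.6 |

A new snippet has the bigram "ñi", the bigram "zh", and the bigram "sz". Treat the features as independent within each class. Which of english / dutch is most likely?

english: 0.15 × 0.65 × 0.35 × 0.35 = 0.01194375
dutch: 0.85 × 0.6 × 0.9 × 0.6 = 0.2754
Highest score → dutch.

dutch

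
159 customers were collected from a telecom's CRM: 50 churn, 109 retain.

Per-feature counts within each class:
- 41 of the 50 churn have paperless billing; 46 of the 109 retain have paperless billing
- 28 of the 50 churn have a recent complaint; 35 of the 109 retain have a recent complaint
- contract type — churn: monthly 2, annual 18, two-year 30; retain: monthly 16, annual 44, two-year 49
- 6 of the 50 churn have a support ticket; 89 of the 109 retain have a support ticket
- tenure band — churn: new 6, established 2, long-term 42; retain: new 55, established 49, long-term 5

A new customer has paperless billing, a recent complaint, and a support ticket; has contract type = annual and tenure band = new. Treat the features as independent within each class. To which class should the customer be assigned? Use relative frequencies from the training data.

churn: (50/159) × (41/50) × (28/50) × (18/50) × (6/50) × (6/50) ≈ 0.000748583
retain: (109/159) × (46/109) × (35/109) × (44/109) × (89/109) × (55/109) ≈ 0.01545
Highest score → retain.

retain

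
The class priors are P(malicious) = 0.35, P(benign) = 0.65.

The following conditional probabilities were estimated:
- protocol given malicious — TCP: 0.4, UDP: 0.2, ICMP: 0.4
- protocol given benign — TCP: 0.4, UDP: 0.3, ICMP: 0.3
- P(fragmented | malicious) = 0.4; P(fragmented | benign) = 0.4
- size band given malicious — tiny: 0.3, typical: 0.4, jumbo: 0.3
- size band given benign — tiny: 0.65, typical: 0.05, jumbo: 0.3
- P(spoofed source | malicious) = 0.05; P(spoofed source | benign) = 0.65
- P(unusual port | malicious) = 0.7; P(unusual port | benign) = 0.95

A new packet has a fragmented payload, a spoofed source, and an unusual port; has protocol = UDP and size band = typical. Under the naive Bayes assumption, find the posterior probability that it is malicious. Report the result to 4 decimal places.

0.1400

malicious: 0.35 × 0.2 × 0.4 × 0.4 × 0.05 × 0.7 = 0.000392
benign: 0.65 × 0.3 × 0.4 × 0.05 × 0.65 × 0.95 = 0.00240825
P(malicious | x) = 0.000392 / 0.00280025 ≈ 0.1400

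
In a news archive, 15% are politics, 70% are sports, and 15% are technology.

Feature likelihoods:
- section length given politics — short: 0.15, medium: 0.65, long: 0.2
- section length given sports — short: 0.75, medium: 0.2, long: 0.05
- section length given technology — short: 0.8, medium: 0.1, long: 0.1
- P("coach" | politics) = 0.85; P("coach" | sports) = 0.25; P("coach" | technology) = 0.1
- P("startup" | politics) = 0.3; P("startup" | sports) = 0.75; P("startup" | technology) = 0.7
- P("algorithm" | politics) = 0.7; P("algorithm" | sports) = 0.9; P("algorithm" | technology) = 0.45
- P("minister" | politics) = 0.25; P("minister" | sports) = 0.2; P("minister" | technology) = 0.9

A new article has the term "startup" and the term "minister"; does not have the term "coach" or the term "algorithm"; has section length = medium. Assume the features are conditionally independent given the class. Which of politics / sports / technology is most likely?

technology

politics: 0.15 × 0.65 × (1−0.85) × 0.3 × (1−0.7) × 0.25 = 0.0003290625
sports: 0.7 × 0.2 × (1−0.25) × 0.75 × (1−0.9) × 0.2 = 0.001575
technology: 0.15 × 0.1 × (1−0.1) × 0.7 × (1−0.45) × 0.9 = 0.00467775
Highest score → technology.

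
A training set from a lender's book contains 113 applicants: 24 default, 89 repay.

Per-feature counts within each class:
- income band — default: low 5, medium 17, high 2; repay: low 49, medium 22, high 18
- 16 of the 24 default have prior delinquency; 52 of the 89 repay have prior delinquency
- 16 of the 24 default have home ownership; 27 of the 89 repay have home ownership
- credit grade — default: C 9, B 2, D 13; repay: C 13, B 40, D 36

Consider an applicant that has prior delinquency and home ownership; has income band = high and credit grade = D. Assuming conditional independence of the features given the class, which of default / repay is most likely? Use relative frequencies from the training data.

repay

default: (24/113) × (2/24) × (16/24) × (16/24) × (13/24) ≈ 0.0042609
repay: (89/113) × (18/89) × (52/89) × (27/89) × (36/89) ≈ 0.0114207
Highest score → repay.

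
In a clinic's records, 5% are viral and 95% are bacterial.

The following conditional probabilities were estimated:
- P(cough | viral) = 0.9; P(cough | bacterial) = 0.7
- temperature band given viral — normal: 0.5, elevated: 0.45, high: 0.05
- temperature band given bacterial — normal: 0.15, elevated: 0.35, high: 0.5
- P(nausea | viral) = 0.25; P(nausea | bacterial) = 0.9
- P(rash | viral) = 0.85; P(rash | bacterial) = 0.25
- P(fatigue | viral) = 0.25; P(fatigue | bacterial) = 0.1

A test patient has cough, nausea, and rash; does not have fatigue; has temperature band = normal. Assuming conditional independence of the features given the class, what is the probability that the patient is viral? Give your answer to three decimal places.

0.151

viral: 0.05 × 0.9 × 0.5 × 0.25 × 0.85 × (1−0.25) = 0.0035859375
bacterial: 0.95 × 0.7 × 0.15 × 0.9 × 0.25 × (1−0.1) = 0.020199375
P(viral | x) = 0.0035859375 / 0.0237853125 ≈ 0.151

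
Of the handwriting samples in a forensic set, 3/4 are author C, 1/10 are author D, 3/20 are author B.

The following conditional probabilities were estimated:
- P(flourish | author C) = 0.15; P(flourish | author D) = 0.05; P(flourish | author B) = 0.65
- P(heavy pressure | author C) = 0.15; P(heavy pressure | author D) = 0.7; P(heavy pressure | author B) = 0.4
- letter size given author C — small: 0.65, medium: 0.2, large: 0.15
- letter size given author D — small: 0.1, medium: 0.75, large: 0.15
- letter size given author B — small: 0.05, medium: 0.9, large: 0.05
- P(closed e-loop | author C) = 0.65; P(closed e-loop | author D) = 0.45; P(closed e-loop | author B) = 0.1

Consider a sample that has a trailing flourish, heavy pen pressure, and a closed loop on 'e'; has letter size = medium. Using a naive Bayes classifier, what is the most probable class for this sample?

author C: 0.75 × 0.15 × 0.15 × 0.2 × 0.65 = 0.00219375
author D: 0.1 × 0.05 × 0.7 × 0.75 × 0.45 = 0.00118125
author B: 0.15 × 0.65 × 0.4 × 0.9 × 0.1 = 0.00351
Highest score → author B.

author B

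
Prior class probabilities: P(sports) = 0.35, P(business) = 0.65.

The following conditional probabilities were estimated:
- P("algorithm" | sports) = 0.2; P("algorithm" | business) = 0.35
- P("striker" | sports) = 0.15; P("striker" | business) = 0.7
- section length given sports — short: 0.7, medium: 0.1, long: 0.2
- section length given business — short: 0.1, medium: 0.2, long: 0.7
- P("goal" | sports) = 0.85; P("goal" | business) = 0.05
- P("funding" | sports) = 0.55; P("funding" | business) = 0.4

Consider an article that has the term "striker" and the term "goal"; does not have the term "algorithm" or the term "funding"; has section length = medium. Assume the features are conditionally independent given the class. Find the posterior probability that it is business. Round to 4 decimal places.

sports: 0.35 × (1−0.2) × 0.15 × 0.1 × 0.85 × (1−0.55) = 0.0016065
business: 0.65 × (1−0.35) × 0.7 × 0.2 × 0.05 × (1−0.4) = 0.0017745
P(business | x) = 0.0017745 / 0.003381 ≈ 0.5248

0.5248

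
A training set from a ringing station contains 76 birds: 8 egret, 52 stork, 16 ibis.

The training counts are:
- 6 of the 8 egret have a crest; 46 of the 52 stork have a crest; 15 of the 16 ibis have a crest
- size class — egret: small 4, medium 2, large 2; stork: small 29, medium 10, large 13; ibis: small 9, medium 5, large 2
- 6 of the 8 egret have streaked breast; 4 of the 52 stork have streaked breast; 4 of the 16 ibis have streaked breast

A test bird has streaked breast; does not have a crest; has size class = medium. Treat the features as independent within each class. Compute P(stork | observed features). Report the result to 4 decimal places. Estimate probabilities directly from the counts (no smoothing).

0.1638

egret: (8/76) × (2/8) × (2/8) × (6/8) ≈ 0.00493421
stork: (52/76) × (6/52) × (10/52) × (4/52) ≈ 0.00116786
ibis: (16/76) × (1/16) × (5/16) × (4/16) ≈ 0.00102796
P(stork | x) = 0.00116786 / 0.00713003 ≈ 0.1638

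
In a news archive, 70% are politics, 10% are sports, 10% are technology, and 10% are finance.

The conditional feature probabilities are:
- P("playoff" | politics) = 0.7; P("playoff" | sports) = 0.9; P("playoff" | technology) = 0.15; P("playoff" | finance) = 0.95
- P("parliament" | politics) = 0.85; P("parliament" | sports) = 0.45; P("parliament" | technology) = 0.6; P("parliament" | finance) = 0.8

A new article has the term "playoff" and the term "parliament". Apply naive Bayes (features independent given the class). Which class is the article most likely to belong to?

politics: 0.7 × 0.7 × 0.85 = 0.4165
sports: 0.1 × 0.9 × 0.45 = 0.0405
technology: 0.1 × 0.15 × 0.6 = 0.009
finance: 0.1 × 0.95 × 0.8 = 0.076
Highest score → politics.

politics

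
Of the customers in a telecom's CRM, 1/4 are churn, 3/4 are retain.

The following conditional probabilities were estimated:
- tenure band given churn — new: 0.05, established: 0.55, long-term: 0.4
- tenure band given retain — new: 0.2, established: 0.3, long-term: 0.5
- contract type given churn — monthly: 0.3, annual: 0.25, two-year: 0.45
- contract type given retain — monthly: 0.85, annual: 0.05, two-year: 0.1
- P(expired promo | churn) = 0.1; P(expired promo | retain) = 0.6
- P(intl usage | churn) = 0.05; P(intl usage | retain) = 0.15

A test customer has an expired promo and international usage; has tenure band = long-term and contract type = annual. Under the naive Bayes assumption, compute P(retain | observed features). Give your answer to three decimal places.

churn: 0.25 × 0.4 × 0.25 × 0.1 × 0.05 = 0.000125
retain: 0.75 × 0.5 × 0.05 × 0.6 × 0.15 = 0.0016875
P(retain | x) = 0.0016875 / 0.0018125 ≈ 0.931

0.931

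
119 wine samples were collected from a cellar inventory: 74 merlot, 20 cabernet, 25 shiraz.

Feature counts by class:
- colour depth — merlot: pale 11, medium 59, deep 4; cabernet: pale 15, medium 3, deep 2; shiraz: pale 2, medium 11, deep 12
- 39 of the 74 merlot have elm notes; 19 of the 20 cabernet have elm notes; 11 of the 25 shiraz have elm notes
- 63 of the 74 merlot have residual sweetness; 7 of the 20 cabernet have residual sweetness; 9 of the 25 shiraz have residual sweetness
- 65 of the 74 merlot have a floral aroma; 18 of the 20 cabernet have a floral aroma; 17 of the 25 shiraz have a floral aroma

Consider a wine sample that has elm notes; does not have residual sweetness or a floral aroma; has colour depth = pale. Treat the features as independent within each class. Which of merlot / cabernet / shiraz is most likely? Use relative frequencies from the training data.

merlot: (74/119) × (11/74) × (39/74) × (11/74) × (9/74) ≈ 0.000880745
cabernet: (20/119) × (15/20) × (19/20) × (13/20) × (2/20) ≈ 0.00778361
shiraz: (25/119) × (2/25) × (11/25) × (16/25) × (8/25) ≈ 0.00151449
Highest score → cabernet.

cabernet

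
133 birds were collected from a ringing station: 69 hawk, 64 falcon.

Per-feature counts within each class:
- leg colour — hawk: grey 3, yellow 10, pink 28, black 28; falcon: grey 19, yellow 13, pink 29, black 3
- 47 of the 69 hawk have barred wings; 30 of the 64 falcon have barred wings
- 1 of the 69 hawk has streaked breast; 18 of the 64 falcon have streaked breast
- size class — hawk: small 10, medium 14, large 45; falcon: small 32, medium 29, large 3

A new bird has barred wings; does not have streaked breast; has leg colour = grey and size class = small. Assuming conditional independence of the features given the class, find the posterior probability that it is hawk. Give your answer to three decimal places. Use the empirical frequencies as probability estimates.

hawk: (69/133) × (3/69) × (47/69) × (68/69) × (10/69) ≈ 0.00219447
falcon: (64/133) × (19/64) × (30/64) × (46/64) × (32/64) ≈ 0.0240653
P(hawk | x) = 0.00219447 / 0.02625977 ≈ 0.084

0.084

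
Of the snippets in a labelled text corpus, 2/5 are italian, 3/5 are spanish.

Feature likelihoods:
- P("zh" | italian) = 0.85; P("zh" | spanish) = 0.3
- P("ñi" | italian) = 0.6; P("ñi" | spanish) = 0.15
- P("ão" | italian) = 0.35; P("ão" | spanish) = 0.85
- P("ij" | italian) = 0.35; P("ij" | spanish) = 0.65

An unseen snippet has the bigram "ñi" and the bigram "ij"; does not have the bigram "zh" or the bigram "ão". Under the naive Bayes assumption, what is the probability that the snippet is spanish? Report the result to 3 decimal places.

0.429

italian: 0.4 × (1−0.85) × 0.6 × (1−0.35) × 0.35 = 0.00819
spanish: 0.6 × (1−0.3) × 0.15 × (1−0.85) × 0.65 = 0.0061425
P(spanish | x) = 0.0061425 / 0.0143325 ≈ 0.429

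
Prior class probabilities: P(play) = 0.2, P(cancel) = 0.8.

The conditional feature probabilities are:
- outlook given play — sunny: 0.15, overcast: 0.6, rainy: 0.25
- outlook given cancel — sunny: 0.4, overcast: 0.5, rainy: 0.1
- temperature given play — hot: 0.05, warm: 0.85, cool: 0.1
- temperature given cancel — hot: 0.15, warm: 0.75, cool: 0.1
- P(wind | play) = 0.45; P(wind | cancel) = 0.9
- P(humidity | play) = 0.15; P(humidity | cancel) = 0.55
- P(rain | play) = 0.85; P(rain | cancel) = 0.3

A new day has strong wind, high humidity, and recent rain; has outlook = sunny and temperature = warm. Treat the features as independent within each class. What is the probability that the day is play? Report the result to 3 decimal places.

play: 0.2 × 0.15 × 0.85 × 0.45 × 0.15 × 0.85 = 0.0014630625
cancel: 0.8 × 0.4 × 0.75 × 0.9 × 0.55 × 0.3 = 0.03564
P(play | x) = 0.0014630625 / 0.0371030625 ≈ 0.039

0.039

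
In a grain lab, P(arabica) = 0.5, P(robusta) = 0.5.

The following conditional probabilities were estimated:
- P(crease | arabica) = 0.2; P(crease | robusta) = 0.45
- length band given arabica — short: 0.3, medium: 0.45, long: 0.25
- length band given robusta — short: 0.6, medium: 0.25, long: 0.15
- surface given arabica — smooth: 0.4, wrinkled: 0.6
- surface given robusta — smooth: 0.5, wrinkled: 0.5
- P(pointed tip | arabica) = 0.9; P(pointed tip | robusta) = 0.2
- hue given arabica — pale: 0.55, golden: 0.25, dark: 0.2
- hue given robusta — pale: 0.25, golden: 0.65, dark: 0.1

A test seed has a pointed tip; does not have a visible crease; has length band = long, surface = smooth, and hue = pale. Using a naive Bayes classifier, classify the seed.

arabica

arabica: 0.5 × (1−0.2) × 0.25 × 0.4 × 0.9 × 0.55 = 0.0198
robusta: 0.5 × (1−0.45) × 0.15 × 0.5 × 0.2 × 0.25 = 0.00103125
Highest score → arabica.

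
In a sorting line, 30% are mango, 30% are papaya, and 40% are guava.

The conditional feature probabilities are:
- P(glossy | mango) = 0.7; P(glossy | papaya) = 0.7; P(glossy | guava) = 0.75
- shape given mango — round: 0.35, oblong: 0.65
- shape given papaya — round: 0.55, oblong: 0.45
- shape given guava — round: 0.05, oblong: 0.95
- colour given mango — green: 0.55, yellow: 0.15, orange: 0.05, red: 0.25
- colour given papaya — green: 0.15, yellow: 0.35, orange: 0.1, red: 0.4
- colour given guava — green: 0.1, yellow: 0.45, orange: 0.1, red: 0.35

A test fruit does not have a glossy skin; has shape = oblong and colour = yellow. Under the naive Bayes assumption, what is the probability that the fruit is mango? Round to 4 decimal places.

0.1336

mango: 0.3 × (1−0.7) × 0.65 × 0.15 = 0.008775
papaya: 0.3 × (1−0.7) × 0.45 × 0.35 = 0.014175
guava: 0.4 × (1−0.75) × 0.95 × 0.45 = 0.04275
P(mango | x) = 0.008775 / 0.0657 ≈ 0.1336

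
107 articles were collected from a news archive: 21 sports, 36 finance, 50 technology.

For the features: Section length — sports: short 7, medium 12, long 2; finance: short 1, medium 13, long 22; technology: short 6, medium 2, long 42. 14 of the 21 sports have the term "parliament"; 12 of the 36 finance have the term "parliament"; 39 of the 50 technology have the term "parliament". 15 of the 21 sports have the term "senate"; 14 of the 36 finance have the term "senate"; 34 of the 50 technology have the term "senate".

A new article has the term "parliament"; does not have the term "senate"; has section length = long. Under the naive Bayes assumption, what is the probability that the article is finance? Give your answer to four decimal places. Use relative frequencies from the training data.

0.2920

sports: (21/107) × (2/21) × (14/21) × (6/21) ≈ 0.0035603
finance: (36/107) × (22/36) × (12/36) × (22/36) ≈ 0.041883
technology: (50/107) × (42/50) × (39/50) × (16/50) ≈ 0.0979738
P(finance | x) = 0.041883 / 0.1434171 ≈ 0.2920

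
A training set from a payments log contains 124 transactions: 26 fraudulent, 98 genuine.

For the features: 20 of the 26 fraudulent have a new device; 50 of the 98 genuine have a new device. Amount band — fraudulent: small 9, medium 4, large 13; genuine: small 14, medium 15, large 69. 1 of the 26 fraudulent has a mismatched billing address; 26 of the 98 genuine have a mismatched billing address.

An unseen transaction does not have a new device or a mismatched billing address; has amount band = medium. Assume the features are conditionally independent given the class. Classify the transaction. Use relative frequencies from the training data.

genuine

fraudulent: (26/124) × (6/26) × (4/26) × (25/26) ≈ 0.00715785
genuine: (98/124) × (48/98) × (15/98) × (72/98) ≈ 0.0435302
Highest score → genuine.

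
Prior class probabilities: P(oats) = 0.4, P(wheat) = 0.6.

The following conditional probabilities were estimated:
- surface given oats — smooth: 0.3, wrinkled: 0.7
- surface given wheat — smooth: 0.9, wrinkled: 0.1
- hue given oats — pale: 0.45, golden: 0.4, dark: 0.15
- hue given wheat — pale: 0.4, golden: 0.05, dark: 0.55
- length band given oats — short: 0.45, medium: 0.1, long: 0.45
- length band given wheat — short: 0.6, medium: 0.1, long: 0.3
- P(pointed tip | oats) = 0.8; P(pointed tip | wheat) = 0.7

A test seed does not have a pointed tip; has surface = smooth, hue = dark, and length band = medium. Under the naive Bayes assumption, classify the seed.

oats: 0.4 × 0.3 × 0.15 × 0.1 × (1−0.8) = 0.00036
wheat: 0.6 × 0.9 × 0.55 × 0.1 × (1−0.7) = 0.00891
Highest score → wheat.

wheat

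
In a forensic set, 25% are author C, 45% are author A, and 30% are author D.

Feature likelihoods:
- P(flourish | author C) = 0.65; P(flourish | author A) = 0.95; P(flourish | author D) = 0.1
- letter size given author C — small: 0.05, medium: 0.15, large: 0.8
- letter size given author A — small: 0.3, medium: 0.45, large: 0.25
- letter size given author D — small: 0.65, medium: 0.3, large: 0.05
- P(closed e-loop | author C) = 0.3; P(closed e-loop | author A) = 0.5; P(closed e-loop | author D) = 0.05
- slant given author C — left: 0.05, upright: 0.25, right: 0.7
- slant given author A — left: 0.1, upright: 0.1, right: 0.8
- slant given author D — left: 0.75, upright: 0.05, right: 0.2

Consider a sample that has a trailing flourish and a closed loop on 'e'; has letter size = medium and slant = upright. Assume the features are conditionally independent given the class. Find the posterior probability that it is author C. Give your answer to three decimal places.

author C: 0.25 × 0.65 × 0.15 × 0.3 × 0.25 = 0.001828125
author A: 0.45 × 0.95 × 0.45 × 0.5 × 0.1 = 0.00961875
author D: 0.3 × 0.1 × 0.3 × 0.05 × 0.05 = 0.0000225
P(author C | x) = 0.001828125 / 0.011469375 ≈ 0.159

0.159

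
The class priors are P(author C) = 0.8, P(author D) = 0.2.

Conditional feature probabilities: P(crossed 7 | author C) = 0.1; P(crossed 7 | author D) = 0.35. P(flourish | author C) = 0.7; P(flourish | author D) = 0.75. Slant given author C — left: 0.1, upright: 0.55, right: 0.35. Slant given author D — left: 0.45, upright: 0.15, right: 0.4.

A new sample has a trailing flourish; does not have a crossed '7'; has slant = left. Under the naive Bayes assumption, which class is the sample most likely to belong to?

author C: 0.8 × (1−0.1) × 0.7 × 0.1 = 0.0504
author D: 0.2 × (1−0.35) × 0.75 × 0.45 = 0.043875
Highest score → author C.

author C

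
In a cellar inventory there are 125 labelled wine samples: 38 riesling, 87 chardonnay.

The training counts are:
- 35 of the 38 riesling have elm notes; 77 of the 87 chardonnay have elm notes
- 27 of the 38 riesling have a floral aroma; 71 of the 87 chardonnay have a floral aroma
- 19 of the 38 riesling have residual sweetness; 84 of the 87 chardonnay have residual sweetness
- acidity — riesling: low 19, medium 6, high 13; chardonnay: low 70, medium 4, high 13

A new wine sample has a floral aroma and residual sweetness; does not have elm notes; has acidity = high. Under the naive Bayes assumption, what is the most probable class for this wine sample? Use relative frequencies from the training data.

chardonnay

riesling: (38/125) × (3/38) × (27/38) × (19/38) × (13/38) ≈ 0.0029169
chardonnay: (87/125) × (10/87) × (71/87) × (84/87) × (13/87) ≈ 0.00941918
Highest score → chardonnay.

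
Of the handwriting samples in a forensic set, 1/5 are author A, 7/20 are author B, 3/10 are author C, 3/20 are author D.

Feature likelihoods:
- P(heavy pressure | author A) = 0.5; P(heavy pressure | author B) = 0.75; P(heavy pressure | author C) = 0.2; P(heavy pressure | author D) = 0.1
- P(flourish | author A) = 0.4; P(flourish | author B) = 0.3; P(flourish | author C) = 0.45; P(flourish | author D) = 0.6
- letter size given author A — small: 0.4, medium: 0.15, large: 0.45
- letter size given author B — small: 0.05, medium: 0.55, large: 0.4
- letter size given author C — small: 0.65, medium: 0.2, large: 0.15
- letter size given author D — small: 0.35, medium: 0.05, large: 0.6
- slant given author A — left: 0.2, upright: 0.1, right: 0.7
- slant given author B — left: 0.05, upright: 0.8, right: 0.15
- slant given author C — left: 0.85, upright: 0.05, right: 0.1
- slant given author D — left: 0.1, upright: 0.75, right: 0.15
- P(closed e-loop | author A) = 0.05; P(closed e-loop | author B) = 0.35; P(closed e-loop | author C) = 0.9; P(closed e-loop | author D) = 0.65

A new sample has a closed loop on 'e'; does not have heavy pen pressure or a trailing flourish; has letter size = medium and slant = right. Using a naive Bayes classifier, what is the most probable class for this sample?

author A: 0.2 × (1−0.5) × (1−0.4) × 0.15 × 0.7 × 0.05 = 0.000315
author B: 0.35 × (1−0.75) × (1−0.3) × 0.55 × 0.15 × 0.35 = 0.00176859375
author C: 0.3 × (1−0.2) × (1−0.45) × 0.2 × 0.1 × 0.9 = 0.002376
author D: 0.15 × (1−0.1) × (1−0.6) × 0.05 × 0.15 × 0.65 = 0.00026325
Highest score → author C.

author C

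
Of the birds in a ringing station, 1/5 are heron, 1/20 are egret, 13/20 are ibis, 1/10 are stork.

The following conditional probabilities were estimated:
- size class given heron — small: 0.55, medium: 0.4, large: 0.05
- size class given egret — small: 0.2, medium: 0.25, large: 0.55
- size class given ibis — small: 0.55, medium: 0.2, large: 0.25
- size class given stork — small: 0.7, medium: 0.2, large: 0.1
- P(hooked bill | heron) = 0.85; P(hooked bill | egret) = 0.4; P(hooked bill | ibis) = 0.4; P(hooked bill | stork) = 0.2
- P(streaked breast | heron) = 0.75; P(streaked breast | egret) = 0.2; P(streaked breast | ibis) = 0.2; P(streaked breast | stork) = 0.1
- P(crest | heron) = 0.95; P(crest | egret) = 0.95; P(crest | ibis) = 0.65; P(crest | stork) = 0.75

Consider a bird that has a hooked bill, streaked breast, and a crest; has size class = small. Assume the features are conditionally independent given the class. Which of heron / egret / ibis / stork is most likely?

heron: 0.2 × 0.55 × 0.85 × 0.75 × 0.95 = 0.06661875
egret: 0.05 × 0.2 × 0.4 × 0.2 × 0.95 = 0.00076
ibis: 0.65 × 0.55 × 0.4 × 0.2 × 0.65 = 0.01859
stork: 0.1 × 0.7 × 0.2 × 0.1 × 0.75 = 0.00105
Highest score → heron.

heron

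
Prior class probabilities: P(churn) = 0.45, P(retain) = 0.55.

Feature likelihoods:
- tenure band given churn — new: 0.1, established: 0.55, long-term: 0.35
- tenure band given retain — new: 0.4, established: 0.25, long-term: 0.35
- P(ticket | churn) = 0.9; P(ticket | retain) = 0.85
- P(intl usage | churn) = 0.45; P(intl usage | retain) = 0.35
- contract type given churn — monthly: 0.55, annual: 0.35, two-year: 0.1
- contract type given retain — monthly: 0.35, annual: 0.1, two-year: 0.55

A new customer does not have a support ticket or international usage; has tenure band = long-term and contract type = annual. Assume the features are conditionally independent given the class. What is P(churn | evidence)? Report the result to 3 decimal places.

churn: 0.45 × 0.35 × (1−0.9) × (1−0.45) × 0.35 = 0.003031875
retain: 0.55 × 0.35 × (1−0.85) × (1−0.35) × 0.1 = 0.001876875
P(churn | x) = 0.003031875 / 0.00490875 ≈ 0.618

0.618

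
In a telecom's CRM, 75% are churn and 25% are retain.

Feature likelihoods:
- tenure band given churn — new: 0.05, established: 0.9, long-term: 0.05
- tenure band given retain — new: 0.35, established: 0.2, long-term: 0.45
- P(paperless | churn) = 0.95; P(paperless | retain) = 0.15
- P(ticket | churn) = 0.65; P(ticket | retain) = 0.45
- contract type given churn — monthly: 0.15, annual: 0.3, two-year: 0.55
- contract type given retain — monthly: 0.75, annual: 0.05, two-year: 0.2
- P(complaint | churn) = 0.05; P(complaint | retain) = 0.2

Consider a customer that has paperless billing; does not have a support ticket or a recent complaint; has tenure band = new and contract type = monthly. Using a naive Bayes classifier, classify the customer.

churn: 0.75 × 0.05 × 0.95 × (1−0.65) × 0.15 × (1−0.05) = 0.001776796875
retain: 0.25 × 0.35 × 0.15 × (1−0.45) × 0.75 × (1−0.2) = 0.00433125
Highest score → retain.

retain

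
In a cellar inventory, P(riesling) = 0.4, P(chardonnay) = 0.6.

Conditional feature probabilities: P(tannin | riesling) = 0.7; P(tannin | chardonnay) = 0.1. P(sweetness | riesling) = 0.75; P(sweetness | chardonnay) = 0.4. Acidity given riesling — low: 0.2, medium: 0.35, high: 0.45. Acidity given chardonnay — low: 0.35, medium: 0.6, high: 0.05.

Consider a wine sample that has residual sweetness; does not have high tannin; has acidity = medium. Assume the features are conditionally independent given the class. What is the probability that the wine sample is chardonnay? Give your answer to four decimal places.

0.8045

riesling: 0.4 × (1−0.7) × 0.75 × 0.35 = 0.0315
chardonnay: 0.6 × (1−0.1) × 0.4 × 0.6 = 0.1296
P(chardonnay | x) = 0.1296 / 0.1611 ≈ 0.8045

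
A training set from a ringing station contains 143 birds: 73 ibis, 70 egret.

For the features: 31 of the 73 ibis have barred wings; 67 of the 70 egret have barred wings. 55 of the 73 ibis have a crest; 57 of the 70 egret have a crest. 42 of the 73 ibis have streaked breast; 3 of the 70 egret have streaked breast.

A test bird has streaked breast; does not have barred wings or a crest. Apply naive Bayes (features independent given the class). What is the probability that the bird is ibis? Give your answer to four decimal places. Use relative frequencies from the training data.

0.9960

ibis: (73/143) × (42/73) × (18/73) × (42/73) ≈ 0.0416667
egret: (70/143) × (3/70) × (13/70) × (3/70) ≈ 0.000166976
P(ibis | x) = 0.0416667 / 0.041833676 ≈ 0.9960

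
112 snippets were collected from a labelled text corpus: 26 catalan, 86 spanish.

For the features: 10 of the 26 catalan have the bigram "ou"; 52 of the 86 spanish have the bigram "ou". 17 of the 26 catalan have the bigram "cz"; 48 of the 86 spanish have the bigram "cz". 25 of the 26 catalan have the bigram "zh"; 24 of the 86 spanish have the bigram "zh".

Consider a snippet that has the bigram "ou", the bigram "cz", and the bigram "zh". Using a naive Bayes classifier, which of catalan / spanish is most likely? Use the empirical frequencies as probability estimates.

catalan: (26/112) × (10/26) × (17/26) × (25/26) ≈ 0.0561338
spanish: (86/112) × (52/86) × (48/86) × (24/86) ≈ 0.0723171
Highest score → spanish.

spanish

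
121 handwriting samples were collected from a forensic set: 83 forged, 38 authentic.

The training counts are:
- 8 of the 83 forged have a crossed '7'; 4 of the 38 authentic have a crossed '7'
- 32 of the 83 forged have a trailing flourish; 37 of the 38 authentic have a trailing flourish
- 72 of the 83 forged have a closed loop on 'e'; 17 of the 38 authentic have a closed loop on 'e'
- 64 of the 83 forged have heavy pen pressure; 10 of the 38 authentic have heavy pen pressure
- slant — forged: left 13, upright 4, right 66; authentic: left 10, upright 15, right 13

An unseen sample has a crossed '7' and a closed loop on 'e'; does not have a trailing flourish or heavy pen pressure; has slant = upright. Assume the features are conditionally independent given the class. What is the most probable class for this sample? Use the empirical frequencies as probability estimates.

forged

forged: (83/121) × (8/83) × (51/83) × (72/83) × (19/83) × (4/83) ≈ 0.000388784
authentic: (38/121) × (4/38) × (1/38) × (17/38) × (28/38) × (15/38) ≈ 0.000113198
Highest score → forged.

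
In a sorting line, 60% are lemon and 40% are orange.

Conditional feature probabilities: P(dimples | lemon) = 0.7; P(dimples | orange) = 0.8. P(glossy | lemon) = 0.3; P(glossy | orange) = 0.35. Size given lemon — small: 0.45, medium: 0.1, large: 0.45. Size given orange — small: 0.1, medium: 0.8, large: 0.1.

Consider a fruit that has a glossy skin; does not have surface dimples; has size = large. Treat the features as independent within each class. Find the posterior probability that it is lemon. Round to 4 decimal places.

0.8967

lemon: 0.6 × (1−0.7) × 0.3 × 0.45 = 0.0243
orange: 0.4 × (1−0.8) × 0.35 × 0.1 = 0.0028
P(lemon | x) = 0.0243 / 0.0271 ≈ 0.8967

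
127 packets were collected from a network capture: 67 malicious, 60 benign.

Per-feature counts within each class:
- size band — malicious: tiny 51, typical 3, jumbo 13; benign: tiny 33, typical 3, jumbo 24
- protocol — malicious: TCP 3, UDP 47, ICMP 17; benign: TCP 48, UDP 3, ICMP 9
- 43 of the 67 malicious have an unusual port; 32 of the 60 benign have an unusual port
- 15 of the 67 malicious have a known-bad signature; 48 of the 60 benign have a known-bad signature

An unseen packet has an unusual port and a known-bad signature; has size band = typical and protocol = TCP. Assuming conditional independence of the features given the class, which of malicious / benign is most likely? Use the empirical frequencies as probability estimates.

benign

malicious: (67/127) × (3/67) × (3/67) × (43/67) × (15/67) ≈ 0.000151976
benign: (60/127) × (3/60) × (48/60) × (32/60) × (48/60) ≈ 0.00806299
Highest score → benign.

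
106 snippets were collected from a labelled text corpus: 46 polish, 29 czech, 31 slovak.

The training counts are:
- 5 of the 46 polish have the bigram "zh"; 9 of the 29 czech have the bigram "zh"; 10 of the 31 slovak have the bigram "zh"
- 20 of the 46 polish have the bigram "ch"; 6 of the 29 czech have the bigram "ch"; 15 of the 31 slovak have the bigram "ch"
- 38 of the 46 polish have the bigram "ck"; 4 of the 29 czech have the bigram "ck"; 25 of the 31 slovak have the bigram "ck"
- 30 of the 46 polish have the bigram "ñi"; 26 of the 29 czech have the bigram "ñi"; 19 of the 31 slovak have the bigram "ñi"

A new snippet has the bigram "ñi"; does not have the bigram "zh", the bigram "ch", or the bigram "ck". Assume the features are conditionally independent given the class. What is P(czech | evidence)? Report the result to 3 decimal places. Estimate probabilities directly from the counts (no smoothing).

0.758

polish: (46/106) × (41/46) × (26/46) × (8/46) × (30/46) ≈ 0.0247964
czech: (29/106) × (20/29) × (23/29) × (25/29) × (26/29) ≈ 0.115657
slovak: (31/106) × (21/31) × (16/31) × (6/31) × (19/31) ≈ 0.0121298
P(czech | x) = 0.115657 / 0.1525832 ≈ 0.758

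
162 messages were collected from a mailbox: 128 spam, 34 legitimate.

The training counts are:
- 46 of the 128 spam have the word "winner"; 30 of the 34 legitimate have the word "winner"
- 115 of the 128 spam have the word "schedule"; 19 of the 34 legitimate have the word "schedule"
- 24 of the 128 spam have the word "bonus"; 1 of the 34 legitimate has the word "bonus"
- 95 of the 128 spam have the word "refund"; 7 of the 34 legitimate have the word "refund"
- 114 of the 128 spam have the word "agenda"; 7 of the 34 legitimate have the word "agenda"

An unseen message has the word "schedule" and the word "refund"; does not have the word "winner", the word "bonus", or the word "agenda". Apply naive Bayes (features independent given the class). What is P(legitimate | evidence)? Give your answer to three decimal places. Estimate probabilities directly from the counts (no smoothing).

0.068

spam: (128/162) × (82/128) × (115/128) × (104/128) × (95/128) × (14/128) ≈ 0.0299945
legitimate: (34/162) × (4/34) × (19/34) × (33/34) × (7/34) × (27/34) ≈ 0.00218957
P(legitimate | x) = 0.00218957 / 0.03218407 ≈ 0.068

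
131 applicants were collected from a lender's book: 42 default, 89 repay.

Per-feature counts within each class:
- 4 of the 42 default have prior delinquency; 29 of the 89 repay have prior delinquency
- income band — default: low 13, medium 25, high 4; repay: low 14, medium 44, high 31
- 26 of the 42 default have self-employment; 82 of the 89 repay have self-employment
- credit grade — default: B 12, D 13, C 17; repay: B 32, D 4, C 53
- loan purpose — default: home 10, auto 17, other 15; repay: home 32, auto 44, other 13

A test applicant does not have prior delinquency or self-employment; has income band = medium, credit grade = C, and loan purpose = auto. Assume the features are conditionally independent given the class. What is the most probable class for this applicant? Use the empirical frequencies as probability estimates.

default

default: (42/131) × (38/42) × (25/42) × (16/42) × (17/42) × (17/42) ≈ 0.0107764
repay: (89/131) × (60/89) × (44/89) × (7/89) × (53/89) × (44/89) ≈ 0.00524323
Highest score → default.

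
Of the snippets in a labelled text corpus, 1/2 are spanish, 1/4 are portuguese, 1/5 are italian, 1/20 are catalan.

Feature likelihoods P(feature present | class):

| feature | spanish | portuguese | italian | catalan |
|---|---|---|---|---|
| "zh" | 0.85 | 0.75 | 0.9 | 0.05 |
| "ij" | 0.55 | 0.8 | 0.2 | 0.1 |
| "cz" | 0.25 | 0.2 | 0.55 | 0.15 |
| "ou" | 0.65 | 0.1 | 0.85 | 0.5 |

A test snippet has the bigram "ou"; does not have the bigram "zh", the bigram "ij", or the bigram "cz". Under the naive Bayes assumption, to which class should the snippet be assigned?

spanish: 0.5 × (1−0.85) × (1−0.55) × (1−0.25) × 0.65 = 0.016453125
portuguese: 0.25 × (1−0.75) × (1−0.8) × (1−0.2) × 0.1 = 0.001
italian: 0.2 × (1−0.9) × (1−0.2) × (1−0.55) × 0.85 = 0.00612
catalan: 0.05 × (1−0.05) × (1−0.1) × (1−0.15) × 0.5 = 0.01816875
Highest score → catalan.

catalan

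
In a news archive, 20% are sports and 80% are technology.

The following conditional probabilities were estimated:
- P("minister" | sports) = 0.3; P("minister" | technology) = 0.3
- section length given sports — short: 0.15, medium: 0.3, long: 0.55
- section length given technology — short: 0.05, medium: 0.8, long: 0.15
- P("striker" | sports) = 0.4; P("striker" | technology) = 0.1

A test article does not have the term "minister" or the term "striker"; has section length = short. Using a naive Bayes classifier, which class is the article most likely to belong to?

technology

sports: 0.2 × (1−0.3) × 0.15 × (1−0.4) = 0.0126
technology: 0.8 × (1−0.3) × 0.05 × (1−0.1) = 0.0252
Highest score → technology.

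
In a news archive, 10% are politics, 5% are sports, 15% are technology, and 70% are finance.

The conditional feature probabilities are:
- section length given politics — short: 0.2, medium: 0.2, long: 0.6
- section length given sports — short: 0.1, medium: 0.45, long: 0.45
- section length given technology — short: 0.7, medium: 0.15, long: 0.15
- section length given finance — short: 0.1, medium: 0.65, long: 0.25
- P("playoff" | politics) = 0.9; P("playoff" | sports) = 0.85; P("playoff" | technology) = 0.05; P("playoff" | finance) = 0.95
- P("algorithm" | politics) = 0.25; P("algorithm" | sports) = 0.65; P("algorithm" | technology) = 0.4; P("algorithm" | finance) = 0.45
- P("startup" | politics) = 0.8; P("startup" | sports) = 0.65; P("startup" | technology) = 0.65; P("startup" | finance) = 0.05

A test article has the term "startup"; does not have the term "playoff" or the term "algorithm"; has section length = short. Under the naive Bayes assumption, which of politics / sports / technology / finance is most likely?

technology

politics: 0.1 × 0.2 × (1−0.9) × (1−0.25) × 0.8 = 0.0012
sports: 0.05 × 0.1 × (1−0.85) × (1−0.65) × 0.65 = 0.000170625
technology: 0.15 × 0.7 × (1−0.05) × (1−0.4) × 0.65 = 0.0389025
finance: 0.7 × 0.1 × (1−0.95) × (1−0.45) × 0.05 = 0.00009625
Highest score → technology.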